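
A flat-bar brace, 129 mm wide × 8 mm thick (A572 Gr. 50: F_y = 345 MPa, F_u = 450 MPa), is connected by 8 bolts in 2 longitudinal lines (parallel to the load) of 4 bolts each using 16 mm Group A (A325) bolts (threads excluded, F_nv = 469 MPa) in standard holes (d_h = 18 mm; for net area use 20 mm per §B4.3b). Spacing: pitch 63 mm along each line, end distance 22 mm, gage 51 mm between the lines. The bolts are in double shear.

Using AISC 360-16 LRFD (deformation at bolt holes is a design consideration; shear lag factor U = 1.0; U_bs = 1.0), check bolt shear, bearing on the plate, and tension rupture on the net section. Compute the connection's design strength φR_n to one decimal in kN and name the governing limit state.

240.3 kN (net-section rupture governs)

Bolt shear: A_b = π(16)²/4 = 201.06 mm². φR_n = 0.75 × 469 × 201.06 × 8 × 2 = 1131.6 kN.
Bearing (8 mm plate, F_u = 450 MPa): end bolts L_c = 22 − 18/2 = 13, R_n = min(1.2×13×8×450, 2.4×16×8×450) = 56.16 kN/bolt; interior L_c = 63 − 18 = 45, R_n = 138.24 kN/bolt. φR_n = 0.75 × (2×56.16 + 6×138.24) = 706.3 kN.
Tension rupture (net): A_n = (129 − 2×20)×8 = 712 mm² (U = 1.0, A_e = A_n). φR_n = 0.75 × 450 × 712 = 240.3 kN.
Governing: min(1131.6, 706.3, 240.3) = 240.3 kN → net-section rupture.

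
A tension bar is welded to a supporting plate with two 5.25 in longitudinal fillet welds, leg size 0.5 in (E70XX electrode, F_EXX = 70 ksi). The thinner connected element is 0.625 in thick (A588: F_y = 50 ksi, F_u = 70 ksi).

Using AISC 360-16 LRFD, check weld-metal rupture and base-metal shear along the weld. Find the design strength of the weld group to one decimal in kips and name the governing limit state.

Weld metal: throat = 0.707×0.5 = 0.3535 in, L = 2×5.25 = 10.5 in. φR_n = 0.75 × 0.6 × 70 × 0.3535 × 10.5 = 116.9 kips.
Base metal shear (0.625 in plate): yield φR_n = 1.0×0.6×50×0.625×10.5 = 196.9 kips; rupture φR_n = 0.75×0.6×70×0.625×10.5 = 206.7 kips; take 196.9 kips (yield).
Governing: min(116.9, 196.9) = 116.9 kips → weld metal.

116.9 kips (weld metal governs)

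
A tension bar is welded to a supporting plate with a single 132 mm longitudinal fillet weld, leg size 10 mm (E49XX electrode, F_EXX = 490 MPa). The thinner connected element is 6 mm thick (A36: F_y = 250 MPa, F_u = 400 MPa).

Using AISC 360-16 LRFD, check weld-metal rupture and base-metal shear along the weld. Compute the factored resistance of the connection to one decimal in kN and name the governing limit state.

118.8 kN (base-metal shear governs)

Weld metal: throat = 0.707×10 = 7.07 mm, L = 132 mm. φR_n = 0.75 × 0.6 × 490 × 7.07 × 132 = 205.8 kN.
Base metal shear (6 mm plate): yield φR_n = 1.0×0.6×250×6×132 = 118.8 kN; rupture φR_n = 0.75×0.6×400×6×132 = 142.6 kN; take 118.8 kN (yield).
Governing: min(205.8, 118.8) = 118.8 kN → base-metal shear.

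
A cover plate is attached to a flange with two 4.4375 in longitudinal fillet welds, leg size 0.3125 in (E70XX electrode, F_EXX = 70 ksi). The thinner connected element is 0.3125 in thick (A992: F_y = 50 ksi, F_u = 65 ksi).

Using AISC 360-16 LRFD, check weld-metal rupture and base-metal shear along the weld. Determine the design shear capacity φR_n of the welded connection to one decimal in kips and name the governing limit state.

61.8 kips (weld metal governs)

Weld metal: throat = 0.707×0.3125 = 0.22094 in, L = 2×4.4375 = 8.875 in. φR_n = 0.75 × 0.6 × 70 × 0.22094 × 8.875 = 61.8 kips.
Base metal shear (0.3125 in plate): yield φR_n = 1.0×0.6×50×0.3125×8.875 = 83.2 kips; rupture φR_n = 0.75×0.6×65×0.3125×8.875 = 81.1 kips; take 81.1 kips (rupture).
Governing: min(61.8, 81.1) = 61.8 kips → weld metal.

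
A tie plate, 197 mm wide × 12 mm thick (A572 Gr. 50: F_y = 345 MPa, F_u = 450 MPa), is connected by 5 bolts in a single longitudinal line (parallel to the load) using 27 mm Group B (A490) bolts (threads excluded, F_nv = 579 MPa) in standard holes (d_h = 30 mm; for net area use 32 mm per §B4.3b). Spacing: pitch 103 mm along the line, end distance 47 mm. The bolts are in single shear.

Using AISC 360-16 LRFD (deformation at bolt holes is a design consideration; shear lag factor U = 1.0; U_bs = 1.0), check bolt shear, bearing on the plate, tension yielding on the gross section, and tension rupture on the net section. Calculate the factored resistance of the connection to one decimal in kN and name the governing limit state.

Bolt shear: A_b = π(27)²/4 = 572.56 mm². φR_n = 0.75 × 579 × 572.56 × 5 × 1 = 1243.2 kN.
Bearing (12 mm plate, F_u = 450 MPa): end bolts L_c = 47 − 30/2 = 32, R_n = min(1.2×32×12×450, 2.4×27×12×450) = 207.36 kN/bolt; interior L_c = 103 − 30 = 73, R_n = 349.92 kN/bolt. φR_n = 0.75 × (1×207.36 + 4×349.92) = 1205.3 kN.
Tension yield (gross): A_g = 197×12 = 2364 mm². φR_n = 0.90 × 345 × 2364 = 734.0 kN.
Tension rupture (net): A_n = (197 − 1×32)×12 = 1980 mm² (U = 1.0, A_e = A_n). φR_n = 0.75 × 450 × 1980 = 668.3 kN.
Governing: min(1243.2, 1205.3, 734.0, 668.3) = 668.3 kN → net-section rupture.

668.3 kN (net-section rupture governs)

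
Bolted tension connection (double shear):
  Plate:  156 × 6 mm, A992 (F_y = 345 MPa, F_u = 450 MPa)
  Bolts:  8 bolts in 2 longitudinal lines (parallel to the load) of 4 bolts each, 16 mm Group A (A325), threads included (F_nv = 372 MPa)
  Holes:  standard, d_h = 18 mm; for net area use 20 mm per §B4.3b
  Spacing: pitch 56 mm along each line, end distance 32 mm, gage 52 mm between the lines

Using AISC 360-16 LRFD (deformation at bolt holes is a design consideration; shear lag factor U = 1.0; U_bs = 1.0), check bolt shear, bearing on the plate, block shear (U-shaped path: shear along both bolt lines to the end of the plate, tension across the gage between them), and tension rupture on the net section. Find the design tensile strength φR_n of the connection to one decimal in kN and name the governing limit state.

234.9 kN (net-section rupture governs)

Bolt shear: A_b = π(16)²/4 = 201.06 mm². φR_n = 0.75 × 372 × 201.06 × 8 × 2 = 897.5 kN.
Bearing (6 mm plate, F_u = 450 MPa): end bolts L_c = 32 − 18/2 = 23, R_n = min(1.2×23×6×450, 2.4×16×6×450) = 74.52 kN/bolt; interior L_c = 56 − 18 = 38, R_n = 103.68 kN/bolt. φR_n = 0.75 × (2×74.52 + 6×103.68) = 578.3 kN.
Block shear: shear path 2×[32+3×56] = 2×200 mm, A_gv = 2400, A_nv = 2×(200 − 3.5×20)×6 = 1560 mm²; tension across gage: (52 − 1×20)×6 = 192 mm². R_n = min(0.6×450×1560, 0.6×345×2400) + 1.0×450×192 = min(421.2, 496.8) + 86.4 = 507.6 kN. φR_n = 0.75 × 507.6 = 380.7 kN.
Tension rupture (net): A_n = (156 − 2×20)×6 = 696 mm² (U = 1.0, A_e = A_n). φR_n = 0.75 × 450 × 696 = 234.9 kN.
Governing: min(897.5, 578.3, 380.7, 234.9) = 234.9 kN → net-section rupture.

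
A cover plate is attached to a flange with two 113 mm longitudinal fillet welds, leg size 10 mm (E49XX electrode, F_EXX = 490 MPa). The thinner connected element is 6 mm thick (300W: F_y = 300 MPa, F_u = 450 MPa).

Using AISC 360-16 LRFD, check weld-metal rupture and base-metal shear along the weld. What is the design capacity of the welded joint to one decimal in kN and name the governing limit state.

Weld metal: throat = 0.707×10 = 7.07 mm, L = 2×113 = 226 mm. φR_n = 0.75 × 0.6 × 490 × 7.07 × 226 = 352.3 kN.
Base metal shear (6 mm plate): yield φR_n = 1.0×0.6×300×6×226 = 244.1 kN; rupture φR_n = 0.75×0.6×450×6×226 = 274.6 kN; take 244.1 kN (yield).
Governing: min(352.3, 244.1) = 244.1 kN → base-metal shear.

244.1 kN (base-metal shear governs)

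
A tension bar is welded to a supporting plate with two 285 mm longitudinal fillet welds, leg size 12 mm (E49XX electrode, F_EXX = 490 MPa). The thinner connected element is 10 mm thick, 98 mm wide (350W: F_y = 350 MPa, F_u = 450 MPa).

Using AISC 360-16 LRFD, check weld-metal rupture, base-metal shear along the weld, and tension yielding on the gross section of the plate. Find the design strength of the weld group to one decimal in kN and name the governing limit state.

Weld metal: throat = 0.707×12 = 8.484 mm, L = 2×285 = 570 mm. φR_n = 0.75 × 0.6 × 490 × 8.484 × 570 = 1066.3 kN.
Base metal shear (10 mm plate): yield φR_n = 1.0×0.6×350×10×570 = 1197.0 kN; rupture φR_n = 0.75×0.6×450×10×570 = 1154.3 kN; take 1154.3 kN (rupture).
Tension yield (gross): A_g = 98×10 = 980 mm². φR_n = 0.90 × 350 × 980 = 308.7 kN.
Governing: min(1066.3, 1154.3, 308.7) = 308.7 kN → gross-section yield.

308.7 kN (gross-section yield governs)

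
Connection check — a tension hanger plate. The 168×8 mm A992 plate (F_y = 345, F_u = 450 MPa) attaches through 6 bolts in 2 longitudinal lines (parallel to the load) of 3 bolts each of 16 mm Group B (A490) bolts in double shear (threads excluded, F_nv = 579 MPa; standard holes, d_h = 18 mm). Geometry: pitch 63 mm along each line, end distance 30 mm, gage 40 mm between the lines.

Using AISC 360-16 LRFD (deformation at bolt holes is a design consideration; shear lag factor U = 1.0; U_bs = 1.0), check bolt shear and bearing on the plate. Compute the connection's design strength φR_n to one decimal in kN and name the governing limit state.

550.8 kN (bearing governs)

Bolt shear: A_b = π(16)²/4 = 201.06 mm². φR_n = 0.75 × 579 × 201.06 × 6 × 2 = 1047.7 kN.
Bearing (8 mm plate, F_u = 450 MPa): end bolts L_c = 30 − 18/2 = 21, R_n = min(1.2×21×8×450, 2.4×16×8×450) = 90.72 kN/bolt; interior L_c = 63 − 18 = 45, R_n = 138.24 kN/bolt. φR_n = 0.75 × (2×90.72 + 4×138.24) = 550.8 kN.
Governing: min(1047.7, 550.8) = 550.8 kN → bearing.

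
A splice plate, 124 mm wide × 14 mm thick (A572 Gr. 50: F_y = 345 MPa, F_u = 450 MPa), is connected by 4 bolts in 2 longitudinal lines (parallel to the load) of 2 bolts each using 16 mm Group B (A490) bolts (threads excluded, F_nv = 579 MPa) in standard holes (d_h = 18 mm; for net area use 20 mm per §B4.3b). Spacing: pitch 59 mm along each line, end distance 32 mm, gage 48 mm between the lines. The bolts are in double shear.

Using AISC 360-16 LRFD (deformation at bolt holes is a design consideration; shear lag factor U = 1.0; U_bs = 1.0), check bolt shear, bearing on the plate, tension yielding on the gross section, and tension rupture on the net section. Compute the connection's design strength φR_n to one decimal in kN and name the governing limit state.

Bolt shear: A_b = π(16)²/4 = 201.06 mm². φR_n = 0.75 × 579 × 201.06 × 4 × 2 = 698.5 kN.
Bearing (14 mm plate, F_u = 450 MPa): end bolts L_c = 32 − 18/2 = 23, R_n = min(1.2×23×14×450, 2.4×16×14×450) = 173.88 kN/bolt; interior L_c = 59 − 18 = 41, R_n = 241.92 kN/bolt. φR_n = 0.75 × (2×173.88 + 2×241.92) = 623.7 kN.
Tension yield (gross): A_g = 124×14 = 1736 mm². φR_n = 0.90 × 345 × 1736 = 539.0 kN.
Tension rupture (net): A_n = (124 − 2×20)×14 = 1176 mm² (U = 1.0, A_e = A_n). φR_n = 0.75 × 450 × 1176 = 396.9 kN.
Governing: min(698.5, 623.7, 539.0, 396.9) = 396.9 kN → net-section rupture.

396.9 kN (net-section rupture governs)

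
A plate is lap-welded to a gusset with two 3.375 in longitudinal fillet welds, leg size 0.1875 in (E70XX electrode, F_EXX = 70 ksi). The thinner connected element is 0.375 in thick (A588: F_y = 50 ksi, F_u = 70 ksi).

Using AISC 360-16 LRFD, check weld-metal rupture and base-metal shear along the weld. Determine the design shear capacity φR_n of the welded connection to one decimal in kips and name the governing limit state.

Weld metal: throat = 0.707×0.1875 = 0.13256 in, L = 2×3.375 = 6.75 in. φR_n = 0.75 × 0.6 × 70 × 0.13256 × 6.75 = 28.2 kips.
Base metal shear (0.375 in plate): yield φR_n = 1.0×0.6×50×0.375×6.75 = 75.9 kips; rupture φR_n = 0.75×0.6×70×0.375×6.75 = 79.7 kips; take 75.9 kips (yield).
Governing: min(28.2, 75.9) = 28.2 kips → weld metal.

28.2 kips (weld metal governs)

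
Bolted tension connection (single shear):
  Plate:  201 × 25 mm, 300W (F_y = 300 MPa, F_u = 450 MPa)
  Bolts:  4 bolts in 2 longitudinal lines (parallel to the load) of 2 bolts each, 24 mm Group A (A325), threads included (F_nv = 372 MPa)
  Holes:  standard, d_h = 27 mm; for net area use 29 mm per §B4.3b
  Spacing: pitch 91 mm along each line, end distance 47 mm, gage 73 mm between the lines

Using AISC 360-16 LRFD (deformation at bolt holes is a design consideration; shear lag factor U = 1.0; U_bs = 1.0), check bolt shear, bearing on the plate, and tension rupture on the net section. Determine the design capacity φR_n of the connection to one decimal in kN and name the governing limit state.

Bolt shear: A_b = π(24)²/4 = 452.39 mm². φR_n = 0.75 × 372 × 452.39 × 4 × 1 = 504.9 kN.
Bearing (25 mm plate, F_u = 450 MPa): end bolts L_c = 47 − 27/2 = 33.5, R_n = min(1.2×33.5×25×450, 2.4×24×25×450) = 452.25 kN/bolt; interior L_c = 91 − 27 = 64, R_n = 648 kN/bolt. φR_n = 0.75 × (2×452.25 + 2×648) = 1650.4 kN.
Tension rupture (net): A_n = (201 − 2×29)×25 = 3575 mm² (U = 1.0, A_e = A_n). φR_n = 0.75 × 450 × 3575 = 1206.6 kN.
Governing: min(504.9, 1650.4, 1206.6) = 504.9 kN → bolt shear.

504.9 kN (bolt shear governs)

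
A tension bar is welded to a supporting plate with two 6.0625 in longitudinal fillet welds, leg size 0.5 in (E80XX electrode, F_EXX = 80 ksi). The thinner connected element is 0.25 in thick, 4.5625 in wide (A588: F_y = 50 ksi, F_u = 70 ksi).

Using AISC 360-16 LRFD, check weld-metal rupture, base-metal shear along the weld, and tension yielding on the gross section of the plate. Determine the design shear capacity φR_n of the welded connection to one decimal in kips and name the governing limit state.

51.3 kips (gross-section yield governs)

Weld metal: throat = 0.707×0.5 = 0.3535 in, L = 2×6.0625 = 12.125 in. φR_n = 0.75 × 0.6 × 80 × 0.3535 × 12.125 = 154.3 kips.
Base metal shear (0.25 in plate): yield φR_n = 1.0×0.6×50×0.25×12.125 = 90.9 kips; rupture φR_n = 0.75×0.6×70×0.25×12.125 = 95.5 kips; take 90.9 kips (yield).
Tension yield (gross): A_g = 4.5625×0.25 = 1.1406 in². φR_n = 0.90 × 50 × 1.1406 = 51.3 kips.
Governing: min(154.3, 90.9, 51.3) = 51.3 kips → gross-section yield.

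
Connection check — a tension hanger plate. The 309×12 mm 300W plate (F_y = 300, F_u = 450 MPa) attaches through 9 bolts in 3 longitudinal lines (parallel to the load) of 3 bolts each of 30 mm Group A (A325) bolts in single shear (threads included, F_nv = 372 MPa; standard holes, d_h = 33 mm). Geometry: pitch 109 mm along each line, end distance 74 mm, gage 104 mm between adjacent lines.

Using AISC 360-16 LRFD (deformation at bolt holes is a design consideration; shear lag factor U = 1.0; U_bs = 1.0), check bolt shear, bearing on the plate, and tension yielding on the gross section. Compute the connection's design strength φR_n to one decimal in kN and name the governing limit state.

1001.2 kN (gross-section yield governs)

Bolt shear: A_b = π(30)²/4 = 706.86 mm². φR_n = 0.75 × 372 × 706.86 × 9 × 1 = 1774.9 kN.
Bearing (12 mm plate, F_u = 450 MPa): end bolts L_c = 74 − 33/2 = 57.5, R_n = min(1.2×57.5×12×450, 2.4×30×12×450) = 372.6 kN/bolt; interior L_c = 109 − 33 = 76, R_n = 388.8 kN/bolt. φR_n = 0.75 × (3×372.6 + 6×388.8) = 2588.0 kN.
Tension yield (gross): A_g = 309×12 = 3708 mm². φR_n = 0.90 × 300 × 3708 = 1001.2 kN.
Governing: min(1774.9, 2588.0, 1001.2) = 1001.2 kN → gross-section yield.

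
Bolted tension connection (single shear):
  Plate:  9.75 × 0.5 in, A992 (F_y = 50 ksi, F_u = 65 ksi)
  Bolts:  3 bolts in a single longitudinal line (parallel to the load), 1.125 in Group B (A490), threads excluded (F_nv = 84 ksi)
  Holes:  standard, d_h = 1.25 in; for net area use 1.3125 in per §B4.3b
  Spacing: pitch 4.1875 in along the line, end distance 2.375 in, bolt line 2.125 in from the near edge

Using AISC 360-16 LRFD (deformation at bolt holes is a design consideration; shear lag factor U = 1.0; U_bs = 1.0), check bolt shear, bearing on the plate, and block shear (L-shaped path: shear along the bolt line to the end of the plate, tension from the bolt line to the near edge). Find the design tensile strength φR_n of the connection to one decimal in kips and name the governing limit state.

145.0 kips (block shear governs)

Bolt shear: A_b = π(1.125)²/4 = 0.99402 in². φR_n = 0.75 × 84 × 0.99402 × 3 × 1 = 187.9 kips.
Bearing (0.5 in plate, F_u = 65 ksi): end bolts L_c = 2.375 − 1.25/2 = 1.75, R_n = min(1.2×1.75×0.5×65, 2.4×1.125×0.5×65) = 68.25 kips/bolt; interior L_c = 4.1875 − 1.25 = 2.9375, R_n = 87.75 kips/bolt. φR_n = 0.75 × (1×68.25 + 2×87.75) = 182.8 kips.
Block shear: shear path 1×[2.375+2×4.1875] = 1×10.75 in, A_gv = 5.375, A_nv = 1×(10.75 − 2.5×1.3125)×0.5 = 3.7344 in²; tension to near edge: (2.125 − 0.5×1.3125)×0.5 = 0.73438 in². R_n = min(0.6×65×3.7344, 0.6×50×5.375) + 1.0×65×0.73438 = min(145.64, 161.25) + 47.735 = 193.38 kips. φR_n = 0.75 × 193.38 = 145.0 kips.
Governing: min(187.9, 182.8, 145.0) = 145.0 kips → block shear.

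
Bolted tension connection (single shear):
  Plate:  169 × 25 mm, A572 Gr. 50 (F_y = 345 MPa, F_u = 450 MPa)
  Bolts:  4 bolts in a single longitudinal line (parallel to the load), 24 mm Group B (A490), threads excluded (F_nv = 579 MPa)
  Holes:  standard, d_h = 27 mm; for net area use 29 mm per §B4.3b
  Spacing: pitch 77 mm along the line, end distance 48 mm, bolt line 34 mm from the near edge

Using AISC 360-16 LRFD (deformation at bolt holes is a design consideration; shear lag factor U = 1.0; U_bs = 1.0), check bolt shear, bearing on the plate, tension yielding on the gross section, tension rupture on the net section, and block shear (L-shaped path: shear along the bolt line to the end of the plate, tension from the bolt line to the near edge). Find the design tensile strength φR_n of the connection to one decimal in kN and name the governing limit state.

Bolt shear: A_b = π(24)²/4 = 452.39 mm². φR_n = 0.75 × 579 × 452.39 × 4 × 1 = 785.8 kN.
Bearing (25 mm plate, F_u = 450 MPa): end bolts L_c = 48 − 27/2 = 34.5, R_n = min(1.2×34.5×25×450, 2.4×24×25×450) = 465.75 kN/bolt; interior L_c = 77 − 27 = 50, R_n = 648 kN/bolt. φR_n = 0.75 × (1×465.75 + 3×648) = 1807.3 kN.
Tension yield (gross): A_g = 169×25 = 4225 mm². φR_n = 0.90 × 345 × 4225 = 1311.9 kN.
Tension rupture (net): A_n = (169 − 1×29)×25 = 3500 mm² (U = 1.0, A_e = A_n). φR_n = 0.75 × 450 × 3500 = 1181.3 kN.
Block shear: shear path 1×[48+3×77] = 1×279 mm, A_gv = 6975, A_nv = 1×(279 − 3.5×29)×25 = 4437.5 mm²; tension to near edge: (34 − 0.5×29)×25 = 487.5 mm². R_n = min(0.6×450×4437.5, 0.6×345×6975) + 1.0×450×487.5 = min(1198.1, 1443.8) + 219.38 = 1417.5 kN. φR_n = 0.75 × 1417.5 = 1063.1 kN.
Governing: min(785.8, 1807.3, 1311.9, 1181.3, 1063.1) = 785.8 kN → bolt shear.

785.8 kN (bolt shear governs)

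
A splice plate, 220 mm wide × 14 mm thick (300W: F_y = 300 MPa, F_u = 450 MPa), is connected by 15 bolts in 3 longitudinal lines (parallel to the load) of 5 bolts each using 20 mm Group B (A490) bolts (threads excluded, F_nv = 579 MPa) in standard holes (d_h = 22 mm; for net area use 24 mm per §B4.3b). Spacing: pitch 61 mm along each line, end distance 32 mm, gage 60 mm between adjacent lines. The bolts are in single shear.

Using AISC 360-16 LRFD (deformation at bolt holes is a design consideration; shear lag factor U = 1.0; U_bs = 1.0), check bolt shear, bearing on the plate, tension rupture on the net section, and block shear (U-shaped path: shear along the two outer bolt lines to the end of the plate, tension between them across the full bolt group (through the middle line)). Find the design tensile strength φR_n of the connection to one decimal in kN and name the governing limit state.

Bolt shear: A_b = π(20)²/4 = 314.16 mm². φR_n = 0.75 × 579 × 314.16 × 15 × 1 = 2046.4 kN.
Bearing (14 mm plate, F_u = 450 MPa): end bolts L_c = 32 − 22/2 = 21, R_n = min(1.2×21×14×450, 2.4×20×14×450) = 158.76 kN/bolt; interior L_c = 61 − 22 = 39, R_n = 294.84 kN/bolt. φR_n = 0.75 × (3×158.76 + 12×294.84) = 3010.8 kN.
Tension rupture (net): A_n = (220 − 3×24)×14 = 2072 mm² (U = 1.0, A_e = A_n). φR_n = 0.75 × 450 × 2072 = 699.3 kN.
Block shear: shear path 2×[32+4×61] = 2×276 mm, A_gv = 7728, A_nv = 2×(276 − 4.5×24)×14 = 4704 mm²; tension across gage: (120 − 2×24)×14 = 1008 mm². R_n = min(0.6×450×4704, 0.6×300×7728) + 1.0×450×1008 = min(1270.1, 1391) + 453.6 = 1723.7 kN. φR_n = 0.75 × 1723.7 = 1292.8 kN.
Governing: min(2046.4, 3010.8, 699.3, 1292.8) = 699.3 kN → net-section rupture.

699.3 kN (net-section rupture governs)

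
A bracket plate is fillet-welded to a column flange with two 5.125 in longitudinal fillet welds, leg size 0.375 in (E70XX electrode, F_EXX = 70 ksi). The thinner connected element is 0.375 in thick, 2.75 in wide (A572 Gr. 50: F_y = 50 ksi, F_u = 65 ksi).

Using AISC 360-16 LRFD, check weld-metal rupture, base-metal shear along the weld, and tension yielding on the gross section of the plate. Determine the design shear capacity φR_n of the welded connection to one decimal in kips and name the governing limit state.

Weld metal: throat = 0.707×0.375 = 0.26513 in, L = 2×5.125 = 10.25 in. φR_n = 0.75 × 0.6 × 70 × 0.26513 × 10.25 = 85.6 kips.
Base metal shear (0.375 in plate): yield φR_n = 1.0×0.6×50×0.375×10.25 = 115.3 kips; rupture φR_n = 0.75×0.6×65×0.375×10.25 = 112.4 kips; take 112.4 kips (rupture).
Tension yield (gross): A_g = 2.75×0.375 = 1.0313 in². φR_n = 0.90 × 50 × 1.0313 = 46.4 kips.
Governing: min(85.6, 112.4, 46.4) = 46.4 kips → gross-section yield.

46.4 kips (gross-section yield governs)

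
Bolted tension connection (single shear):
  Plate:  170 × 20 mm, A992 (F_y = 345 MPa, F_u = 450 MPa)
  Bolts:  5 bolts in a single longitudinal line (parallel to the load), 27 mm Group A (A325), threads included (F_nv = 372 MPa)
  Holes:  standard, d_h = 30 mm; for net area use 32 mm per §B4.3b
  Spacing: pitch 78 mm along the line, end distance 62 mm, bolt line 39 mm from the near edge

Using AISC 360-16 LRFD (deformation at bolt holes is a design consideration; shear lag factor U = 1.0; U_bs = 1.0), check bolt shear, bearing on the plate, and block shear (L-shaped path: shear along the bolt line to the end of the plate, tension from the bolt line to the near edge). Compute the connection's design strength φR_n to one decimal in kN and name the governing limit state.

798.7 kN (bolt shear governs)

Bolt shear: A_b = π(27)²/4 = 572.56 mm². φR_n = 0.75 × 372 × 572.56 × 5 × 1 = 798.7 kN.
Bearing (20 mm plate, F_u = 450 MPa): end bolts L_c = 62 − 30/2 = 47, R_n = min(1.2×47×20×450, 2.4×27×20×450) = 507.6 kN/bolt; interior L_c = 78 − 30 = 48, R_n = 518.4 kN/bolt. φR_n = 0.75 × (1×507.6 + 4×518.4) = 1935.9 kN.
Block shear: shear path 1×[62+4×78] = 1×374 mm, A_gv = 7480, A_nv = 1×(374 − 4.5×32)×20 = 4600 mm²; tension to near edge: (39 − 0.5×32)×20 = 460 mm². R_n = min(0.6×450×4600, 0.6×345×7480) + 1.0×450×460 = min(1242, 1548.4) + 207 = 1449 kN. φR_n = 0.75 × 1449 = 1086.8 kN.
Governing: min(798.7, 1935.9, 1086.8) = 798.7 kN → bolt shear.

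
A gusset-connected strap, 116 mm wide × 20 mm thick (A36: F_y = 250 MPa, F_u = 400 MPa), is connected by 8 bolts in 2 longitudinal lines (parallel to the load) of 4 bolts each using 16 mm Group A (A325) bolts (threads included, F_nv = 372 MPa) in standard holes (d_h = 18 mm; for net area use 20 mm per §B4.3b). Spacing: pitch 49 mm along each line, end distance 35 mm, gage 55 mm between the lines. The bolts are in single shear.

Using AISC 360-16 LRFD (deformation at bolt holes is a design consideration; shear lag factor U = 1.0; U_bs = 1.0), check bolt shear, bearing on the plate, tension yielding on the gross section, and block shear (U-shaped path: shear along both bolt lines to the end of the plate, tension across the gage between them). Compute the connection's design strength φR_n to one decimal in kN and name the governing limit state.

448.8 kN (bolt shear governs)

Bolt shear: A_b = π(16)²/4 = 201.06 mm². φR_n = 0.75 × 372 × 201.06 × 8 × 1 = 448.8 kN.
Bearing (20 mm plate, F_u = 400 MPa): end bolts L_c = 35 − 18/2 = 26, R_n = min(1.2×26×20×400, 2.4×16×20×400) = 249.6 kN/bolt; interior L_c = 49 − 18 = 31, R_n = 297.6 kN/bolt. φR_n = 0.75 × (2×249.6 + 6×297.6) = 1713.6 kN.
Tension yield (gross): A_g = 116×20 = 2320 mm². φR_n = 0.90 × 250 × 2320 = 522.0 kN.
Block shear: shear path 2×[35+3×49] = 2×182 mm, A_gv = 7280, A_nv = 2×(182 − 3.5×20)×20 = 4480 mm²; tension across gage: (55 − 1×20)×20 = 700 mm². R_n = min(0.6×400×4480, 0.6×250×7280) + 1.0×400×700 = min(1075.2, 1092) + 280 = 1355.2 kN. φR_n = 0.75 × 1355.2 = 1016.4 kN.
Governing: min(448.8, 1713.6, 522.0, 1016.4) = 448.8 kN → bolt shear.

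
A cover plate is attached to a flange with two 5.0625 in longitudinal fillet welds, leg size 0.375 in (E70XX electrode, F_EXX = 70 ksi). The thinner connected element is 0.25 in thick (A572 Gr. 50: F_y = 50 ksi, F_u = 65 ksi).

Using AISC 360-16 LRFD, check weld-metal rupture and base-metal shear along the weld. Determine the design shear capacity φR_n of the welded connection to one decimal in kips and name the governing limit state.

74.0 kips (base-metal shear governs)

Weld metal: throat = 0.707×0.375 = 0.26513 in, L = 2×5.0625 = 10.125 in. φR_n = 0.75 × 0.6 × 70 × 0.26513 × 10.125 = 84.6 kips.
Base metal shear (0.25 in plate): yield φR_n = 1.0×0.6×50×0.25×10.125 = 75.9 kips; rupture φR_n = 0.75×0.6×65×0.25×10.125 = 74.0 kips; take 74.0 kips (rupture).
Governing: min(84.6, 74.0) = 74.0 kips → base-metal shear.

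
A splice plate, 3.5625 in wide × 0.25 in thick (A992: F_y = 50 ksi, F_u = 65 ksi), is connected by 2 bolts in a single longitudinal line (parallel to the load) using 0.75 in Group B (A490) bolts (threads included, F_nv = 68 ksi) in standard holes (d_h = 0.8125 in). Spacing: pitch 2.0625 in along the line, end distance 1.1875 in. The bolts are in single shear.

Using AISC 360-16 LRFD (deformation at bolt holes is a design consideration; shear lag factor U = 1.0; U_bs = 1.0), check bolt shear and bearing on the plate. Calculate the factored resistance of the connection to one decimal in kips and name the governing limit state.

Bolt shear: A_b = π(0.75)²/4 = 0.44179 in². φR_n = 0.75 × 68 × 0.44179 × 2 × 1 = 45.1 kips.
Bearing (0.25 in plate, F_u = 65 ksi): end bolts L_c = 1.1875 − 0.8125/2 = 0.78125, R_n = min(1.2×0.78125×0.25×65, 2.4×0.75×0.25×65) = 15.234 kips/bolt; interior L_c = 2.0625 − 0.8125 = 1.25, R_n = 24.375 kips/bolt. φR_n = 0.75 × (1×15.234 + 1×24.375) = 29.7 kips.
Governing: min(45.1, 29.7) = 29.7 kips → bearing.

29.7 kips (bearing governs)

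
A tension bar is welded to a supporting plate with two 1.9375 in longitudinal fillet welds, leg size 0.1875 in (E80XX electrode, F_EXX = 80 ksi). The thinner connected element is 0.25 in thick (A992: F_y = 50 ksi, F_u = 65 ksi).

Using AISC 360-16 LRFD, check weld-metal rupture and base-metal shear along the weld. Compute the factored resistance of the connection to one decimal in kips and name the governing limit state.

18.5 kips (weld metal governs)

Weld metal: throat = 0.707×0.1875 = 0.13256 in, L = 2×1.9375 = 3.875 in. φR_n = 0.75 × 0.6 × 80 × 0.13256 × 3.875 = 18.5 kips.
Base metal shear (0.25 in plate): yield φR_n = 1.0×0.6×50×0.25×3.875 = 29.1 kips; rupture φR_n = 0.75×0.6×65×0.25×3.875 = 28.3 kips; take 28.3 kips (rupture).
Governing: min(18.5, 28.3) = 18.5 kips → weld metal.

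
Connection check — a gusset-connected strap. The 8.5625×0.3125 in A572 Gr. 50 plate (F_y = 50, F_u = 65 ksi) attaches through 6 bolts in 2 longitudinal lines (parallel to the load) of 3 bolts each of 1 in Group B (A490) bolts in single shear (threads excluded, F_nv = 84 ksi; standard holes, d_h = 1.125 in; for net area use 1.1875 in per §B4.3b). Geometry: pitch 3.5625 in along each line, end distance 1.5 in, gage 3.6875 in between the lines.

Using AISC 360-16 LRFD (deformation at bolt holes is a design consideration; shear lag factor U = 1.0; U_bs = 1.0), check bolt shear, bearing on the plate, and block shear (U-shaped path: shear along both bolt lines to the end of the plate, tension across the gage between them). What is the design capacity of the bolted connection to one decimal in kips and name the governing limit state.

141.5 kips (block shear governs)

Bolt shear: A_b = π(1)²/4 = 0.7854 in². φR_n = 0.75 × 84 × 0.7854 × 6 × 1 = 296.9 kips.
Bearing (0.3125 in plate, F_u = 65 ksi): end bolts L_c = 1.5 − 1.125/2 = 0.9375, R_n = min(1.2×0.9375×0.3125×65, 2.4×1×0.3125×65) = 22.852 kips/bolt; interior L_c = 3.5625 − 1.125 = 2.4375, R_n = 48.75 kips/bolt. φR_n = 0.75 × (2×22.852 + 4×48.75) = 180.5 kips.
Block shear: shear path 2×[1.5+2×3.5625] = 2×8.625 in, A_gv = 5.3906, A_nv = 2×(8.625 − 2.5×1.1875)×0.3125 = 3.5352 in²; tension across gage: (3.6875 − 1×1.1875)×0.3125 = 0.78125 in². R_n = min(0.6×65×3.5352, 0.6×50×5.3906) + 1.0×65×0.78125 = min(137.87, 161.72) + 50.781 = 188.65 kips. φR_n = 0.75 × 188.65 = 141.5 kips.
Governing: min(296.9, 180.5, 141.5) = 141.5 kips → block shear.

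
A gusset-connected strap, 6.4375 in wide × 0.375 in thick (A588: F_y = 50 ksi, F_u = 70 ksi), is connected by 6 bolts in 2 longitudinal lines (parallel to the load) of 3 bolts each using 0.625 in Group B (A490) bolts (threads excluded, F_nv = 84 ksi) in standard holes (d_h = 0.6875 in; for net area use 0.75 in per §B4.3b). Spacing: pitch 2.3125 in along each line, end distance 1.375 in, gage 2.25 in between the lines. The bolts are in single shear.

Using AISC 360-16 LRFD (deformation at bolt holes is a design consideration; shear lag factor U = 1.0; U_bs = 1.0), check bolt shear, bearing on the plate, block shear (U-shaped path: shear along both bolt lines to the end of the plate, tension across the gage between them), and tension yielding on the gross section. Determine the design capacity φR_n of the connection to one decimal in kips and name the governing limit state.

108.6 kips (gross-section yield governs)

Bolt shear: A_b = π(0.625)²/4 = 0.3068 in². φR_n = 0.75 × 84 × 0.3068 × 6 × 1 = 116.0 kips.
Bearing (0.375 in plate, F_u = 70 ksi): end bolts L_c = 1.375 − 0.6875/2 = 1.03125, R_n = min(1.2×1.03125×0.375×70, 2.4×0.625×0.375×70) = 32.484 kips/bolt; interior L_c = 2.3125 − 0.6875 = 1.625, R_n = 39.375 kips/bolt. φR_n = 0.75 × (2×32.484 + 4×39.375) = 166.9 kips.
Block shear: shear path 2×[1.375+2×2.3125] = 2×6 in, A_gv = 4.5, A_nv = 2×(6 − 2.5×0.75)×0.375 = 3.0938 in²; tension across gage: (2.25 − 1×0.75)×0.375 = 0.5625 in². R_n = min(0.6×70×3.0938, 0.6×50×4.5) + 1.0×70×0.5625 = min(129.94, 135) + 39.375 = 169.32 kips. φR_n = 0.75 × 169.32 = 127.0 kips.
Tension yield (gross): A_g = 6.4375×0.375 = 2.4141 in². φR_n = 0.90 × 50 × 2.4141 = 108.6 kips.
Governing: min(116.0, 166.9, 127.0, 108.6) = 108.6 kips → gross-section yield.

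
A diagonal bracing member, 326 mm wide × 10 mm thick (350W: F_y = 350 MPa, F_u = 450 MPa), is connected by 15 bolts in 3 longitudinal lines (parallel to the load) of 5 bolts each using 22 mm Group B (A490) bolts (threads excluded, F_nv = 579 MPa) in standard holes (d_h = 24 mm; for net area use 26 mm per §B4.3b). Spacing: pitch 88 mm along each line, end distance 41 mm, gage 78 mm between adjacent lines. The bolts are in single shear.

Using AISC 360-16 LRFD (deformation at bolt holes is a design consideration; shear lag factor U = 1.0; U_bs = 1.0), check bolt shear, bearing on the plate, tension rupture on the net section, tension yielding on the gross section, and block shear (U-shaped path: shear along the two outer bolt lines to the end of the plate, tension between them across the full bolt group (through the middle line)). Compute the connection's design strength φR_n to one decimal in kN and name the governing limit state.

837.0 kN (net-section rupture governs)

Bolt shear: A_b = π(22)²/4 = 380.13 mm². φR_n = 0.75 × 579 × 380.13 × 15 × 1 = 2476.1 kN.
Bearing (10 mm plate, F_u = 450 MPa): end bolts L_c = 41 − 24/2 = 29, R_n = min(1.2×29×10×450, 2.4×22×10×450) = 156.6 kN/bolt; interior L_c = 88 − 24 = 64, R_n = 237.6 kN/bolt. φR_n = 0.75 × (3×156.6 + 12×237.6) = 2490.8 kN.
Tension rupture (net): A_n = (326 − 3×26)×10 = 2480 mm² (U = 1.0, A_e = A_n). φR_n = 0.75 × 450 × 2480 = 837.0 kN.
Tension yield (gross): A_g = 326×10 = 3260 mm². φR_n = 0.90 × 350 × 3260 = 1026.9 kN.
Block shear: shear path 2×[41+4×88] = 2×393 mm, A_gv = 7860, A_nv = 2×(393 − 4.5×26)×10 = 5520 mm²; tension across gage: (156 − 2×26)×10 = 1040 mm². R_n = min(0.6×450×5520, 0.6×350×7860) + 1.0×450×1040 = min(1490.4, 1650.6) + 468 = 1958.4 kN. φR_n = 0.75 × 1958.4 = 1468.8 kN.
Governing: min(2476.1, 2490.8, 837.0, 1026.9, 1468.8) = 837.0 kN → net-section rupture.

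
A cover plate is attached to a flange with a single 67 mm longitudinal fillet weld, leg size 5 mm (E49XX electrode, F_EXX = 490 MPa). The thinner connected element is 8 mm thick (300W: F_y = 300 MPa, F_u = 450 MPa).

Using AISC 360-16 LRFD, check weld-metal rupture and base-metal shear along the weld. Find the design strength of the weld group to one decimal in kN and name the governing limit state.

Weld metal: throat = 0.707×5 = 3.535 mm, L = 67 mm. φR_n = 0.75 × 0.6 × 490 × 3.535 × 67 = 52.2 kN.
Base metal shear (8 mm plate): yield φR_n = 1.0×0.6×300×8×67 = 96.5 kN; rupture φR_n = 0.75×0.6×450×8×67 = 108.5 kN; take 96.5 kN (yield).
Governing: min(52.2, 96.5) = 52.2 kN → weld metal.

52.2 kN (weld metal governs)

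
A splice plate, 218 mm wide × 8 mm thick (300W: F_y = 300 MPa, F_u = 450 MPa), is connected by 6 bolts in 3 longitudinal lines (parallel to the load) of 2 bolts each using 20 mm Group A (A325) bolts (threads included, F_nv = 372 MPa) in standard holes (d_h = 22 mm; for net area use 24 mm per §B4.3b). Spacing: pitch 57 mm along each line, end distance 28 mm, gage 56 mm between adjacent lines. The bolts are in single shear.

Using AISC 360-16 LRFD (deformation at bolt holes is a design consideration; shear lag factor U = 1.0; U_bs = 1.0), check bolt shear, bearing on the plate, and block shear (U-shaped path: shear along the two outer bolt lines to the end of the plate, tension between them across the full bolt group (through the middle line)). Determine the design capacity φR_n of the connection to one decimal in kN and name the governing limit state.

331.6 kN (block shear governs)

Bolt shear: A_b = π(20)²/4 = 314.16 mm². φR_n = 0.75 × 372 × 314.16 × 6 × 1 = 525.9 kN.
Bearing (8 mm plate, F_u = 450 MPa): end bolts L_c = 28 − 22/2 = 17, R_n = min(1.2×17×8×450, 2.4×20×8×450) = 73.44 kN/bolt; interior L_c = 57 − 22 = 35, R_n = 151.2 kN/bolt. φR_n = 0.75 × (3×73.44 + 3×151.2) = 505.4 kN.
Block shear: shear path 2×[28+1×57] = 2×85 mm, A_gv = 1360, A_nv = 2×(85 − 1.5×24)×8 = 784 mm²; tension across gage: (112 − 2×24)×8 = 512 mm². R_n = min(0.6×450×784, 0.6×300×1360) + 1.0×450×512 = min(211.68, 244.8) + 230.4 = 442.08 kN. φR_n = 0.75 × 442.08 = 331.6 kN.
Governing: min(525.9, 505.4, 331.6) = 331.6 kN → block shear.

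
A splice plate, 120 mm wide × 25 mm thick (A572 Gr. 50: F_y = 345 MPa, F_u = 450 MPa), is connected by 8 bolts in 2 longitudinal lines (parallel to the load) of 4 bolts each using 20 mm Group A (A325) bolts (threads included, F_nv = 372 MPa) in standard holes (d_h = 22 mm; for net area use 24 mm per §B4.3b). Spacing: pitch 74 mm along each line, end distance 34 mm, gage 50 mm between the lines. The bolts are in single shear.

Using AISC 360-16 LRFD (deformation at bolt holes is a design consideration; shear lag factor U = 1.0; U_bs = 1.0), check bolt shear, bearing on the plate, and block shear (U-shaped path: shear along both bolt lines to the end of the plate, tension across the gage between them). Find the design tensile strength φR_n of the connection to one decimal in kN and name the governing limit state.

701.2 kN (bolt shear governs)

Bolt shear: A_b = π(20)²/4 = 314.16 mm². φR_n = 0.75 × 372 × 314.16 × 8 × 1 = 701.2 kN.
Bearing (25 mm plate, F_u = 450 MPa): end bolts L_c = 34 − 22/2 = 23, R_n = min(1.2×23×25×450, 2.4×20×25×450) = 310.5 kN/bolt; interior L_c = 74 − 22 = 52, R_n = 540 kN/bolt. φR_n = 0.75 × (2×310.5 + 6×540) = 2895.8 kN.
Block shear: shear path 2×[34+3×74] = 2×256 mm, A_gv = 12800, A_nv = 2×(256 − 3.5×24)×25 = 8600 mm²; tension across gage: (50 − 1×24)×25 = 650 mm². R_n = min(0.6×450×8600, 0.6×345×12800) + 1.0×450×650 = min(2322, 2649.6) + 292.5 = 2614.5 kN. φR_n = 0.75 × 2614.5 = 1960.9 kN.
Governing: min(701.2, 2895.8, 1960.9) = 701.2 kN → bolt shear.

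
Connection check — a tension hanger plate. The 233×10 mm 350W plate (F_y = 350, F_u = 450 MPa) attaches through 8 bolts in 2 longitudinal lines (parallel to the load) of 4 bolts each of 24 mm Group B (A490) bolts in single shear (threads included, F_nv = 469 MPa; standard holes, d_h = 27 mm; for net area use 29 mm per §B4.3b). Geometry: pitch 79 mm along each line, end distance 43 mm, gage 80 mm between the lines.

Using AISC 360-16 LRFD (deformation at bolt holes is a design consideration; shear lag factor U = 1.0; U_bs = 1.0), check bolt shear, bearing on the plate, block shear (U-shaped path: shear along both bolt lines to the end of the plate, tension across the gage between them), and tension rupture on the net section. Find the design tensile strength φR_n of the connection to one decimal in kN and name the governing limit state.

Bolt shear: A_b = π(24)²/4 = 452.39 mm². φR_n = 0.75 × 469 × 452.39 × 8 × 1 = 1273.0 kN.
Bearing (10 mm plate, F_u = 450 MPa): end bolts L_c = 43 − 27/2 = 29.5, R_n = min(1.2×29.5×10×450, 2.4×24×10×450) = 159.3 kN/bolt; interior L_c = 79 − 27 = 52, R_n = 259.2 kN/bolt. φR_n = 0.75 × (2×159.3 + 6×259.2) = 1405.4 kN.
Block shear: shear path 2×[43+3×79] = 2×280 mm, A_gv = 5600, A_nv = 2×(280 − 3.5×29)×10 = 3570 mm²; tension across gage: (80 − 1×29)×10 = 510 mm². R_n = min(0.6×450×3570, 0.6×350×5600) + 1.0×450×510 = min(963.9, 1176) + 229.5 = 1193.4 kN. φR_n = 0.75 × 1193.4 = 895.1 kN.
Tension rupture (net): A_n = (233 − 2×29)×10 = 1750 mm² (U = 1.0, A_e = A_n). φR_n = 0.75 × 450 × 1750 = 590.6 kN.
Governing: min(1273.0, 1405.4, 895.1, 590.6) = 590.6 kN → net-section rupture.

590.6 kN (net-section rupture governs)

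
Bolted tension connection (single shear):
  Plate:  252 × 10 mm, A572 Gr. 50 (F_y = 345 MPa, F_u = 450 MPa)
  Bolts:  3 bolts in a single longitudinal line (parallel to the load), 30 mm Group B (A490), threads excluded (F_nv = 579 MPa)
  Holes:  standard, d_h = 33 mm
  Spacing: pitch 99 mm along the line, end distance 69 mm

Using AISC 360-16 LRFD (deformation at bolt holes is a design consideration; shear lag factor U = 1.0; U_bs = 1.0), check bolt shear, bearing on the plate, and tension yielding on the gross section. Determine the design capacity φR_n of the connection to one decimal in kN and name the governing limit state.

698.6 kN (bearing governs)

Bolt shear: A_b = π(30)²/4 = 706.86 mm². φR_n = 0.75 × 579 × 706.86 × 3 × 1 = 920.9 kN.
Bearing (10 mm plate, F_u = 450 MPa): end bolts L_c = 69 − 33/2 = 52.5, R_n = min(1.2×52.5×10×450, 2.4×30×10×450) = 283.5 kN/bolt; interior L_c = 99 − 33 = 66, R_n = 324 kN/bolt. φR_n = 0.75 × (1×283.5 + 2×324) = 698.6 kN.
Tension yield (gross): A_g = 252×10 = 2520 mm². φR_n = 0.90 × 345 × 2520 = 782.5 kN.
Governing: min(920.9, 698.6, 782.5) = 698.6 kN → bearing.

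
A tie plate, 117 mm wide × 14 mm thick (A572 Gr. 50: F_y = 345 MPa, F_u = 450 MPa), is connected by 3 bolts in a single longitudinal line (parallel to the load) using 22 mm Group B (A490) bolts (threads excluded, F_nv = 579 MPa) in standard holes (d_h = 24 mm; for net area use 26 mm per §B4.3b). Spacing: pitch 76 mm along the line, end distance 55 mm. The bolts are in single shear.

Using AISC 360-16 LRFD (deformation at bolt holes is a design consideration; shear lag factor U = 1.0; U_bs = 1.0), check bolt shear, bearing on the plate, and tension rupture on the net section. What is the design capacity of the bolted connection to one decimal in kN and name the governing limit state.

430.0 kN (net-section rupture governs)

Bolt shear: A_b = π(22)²/4 = 380.13 mm². φR_n = 0.75 × 579 × 380.13 × 3 × 1 = 495.2 kN.
Bearing (14 mm plate, F_u = 450 MPa): end bolts L_c = 55 − 24/2 = 43, R_n = min(1.2×43×14×450, 2.4×22×14×450) = 325.08 kN/bolt; interior L_c = 76 − 24 = 52, R_n = 332.64 kN/bolt. φR_n = 0.75 × (1×325.08 + 2×332.64) = 742.8 kN.
Tension rupture (net): A_n = (117 − 1×26)×14 = 1274 mm² (U = 1.0, A_e = A_n). φR_n = 0.75 × 450 × 1274 = 430.0 kN.
Governing: min(495.2, 742.8, 430.0) = 430.0 kN → net-section rupture.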